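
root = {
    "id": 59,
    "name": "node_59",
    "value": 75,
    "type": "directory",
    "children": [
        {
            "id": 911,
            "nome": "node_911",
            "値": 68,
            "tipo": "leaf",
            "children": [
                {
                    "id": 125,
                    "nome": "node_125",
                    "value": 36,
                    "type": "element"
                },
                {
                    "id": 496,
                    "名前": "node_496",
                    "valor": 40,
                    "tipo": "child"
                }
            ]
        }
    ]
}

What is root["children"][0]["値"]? 68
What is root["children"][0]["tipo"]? "leaf"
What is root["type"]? "directory"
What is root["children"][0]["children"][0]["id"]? 125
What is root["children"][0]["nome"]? "node_911"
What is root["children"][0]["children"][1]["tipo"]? "child"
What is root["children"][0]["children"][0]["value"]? 36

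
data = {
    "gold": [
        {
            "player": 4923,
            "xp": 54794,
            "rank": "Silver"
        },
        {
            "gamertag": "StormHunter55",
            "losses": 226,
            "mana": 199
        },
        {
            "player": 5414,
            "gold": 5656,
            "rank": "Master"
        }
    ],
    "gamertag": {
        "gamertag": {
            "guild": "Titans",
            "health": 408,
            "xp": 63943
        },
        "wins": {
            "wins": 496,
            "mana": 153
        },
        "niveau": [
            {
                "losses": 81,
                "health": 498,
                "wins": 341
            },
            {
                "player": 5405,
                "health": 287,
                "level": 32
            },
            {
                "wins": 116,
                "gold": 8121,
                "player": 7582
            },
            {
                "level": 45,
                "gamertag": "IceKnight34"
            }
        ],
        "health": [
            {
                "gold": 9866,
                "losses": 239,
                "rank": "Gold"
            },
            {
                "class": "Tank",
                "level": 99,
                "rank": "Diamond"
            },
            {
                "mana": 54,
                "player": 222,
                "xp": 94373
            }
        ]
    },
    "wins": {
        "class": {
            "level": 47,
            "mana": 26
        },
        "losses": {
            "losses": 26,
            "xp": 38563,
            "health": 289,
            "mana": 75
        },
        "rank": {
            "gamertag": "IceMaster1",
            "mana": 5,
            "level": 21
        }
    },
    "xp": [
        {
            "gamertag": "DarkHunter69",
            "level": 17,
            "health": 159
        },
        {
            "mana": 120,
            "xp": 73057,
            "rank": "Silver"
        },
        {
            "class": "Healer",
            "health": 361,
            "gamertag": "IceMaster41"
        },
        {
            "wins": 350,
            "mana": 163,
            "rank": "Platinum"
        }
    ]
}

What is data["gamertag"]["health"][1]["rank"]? "Diamond"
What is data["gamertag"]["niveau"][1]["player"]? 5405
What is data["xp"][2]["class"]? "Healer"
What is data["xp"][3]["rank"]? "Platinum"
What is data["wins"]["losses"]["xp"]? 38563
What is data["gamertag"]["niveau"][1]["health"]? 287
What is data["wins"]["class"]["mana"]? 26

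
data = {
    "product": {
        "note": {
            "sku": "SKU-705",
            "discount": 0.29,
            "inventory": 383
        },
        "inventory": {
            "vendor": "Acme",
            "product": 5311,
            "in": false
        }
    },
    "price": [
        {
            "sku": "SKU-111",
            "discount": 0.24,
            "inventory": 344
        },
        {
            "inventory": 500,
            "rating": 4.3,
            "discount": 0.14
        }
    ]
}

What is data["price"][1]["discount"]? 0.14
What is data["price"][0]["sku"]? "SKU-111"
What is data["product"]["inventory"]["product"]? 5311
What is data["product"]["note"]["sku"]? "SKU-705"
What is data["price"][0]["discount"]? 0.24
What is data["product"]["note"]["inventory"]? 383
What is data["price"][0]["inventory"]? 344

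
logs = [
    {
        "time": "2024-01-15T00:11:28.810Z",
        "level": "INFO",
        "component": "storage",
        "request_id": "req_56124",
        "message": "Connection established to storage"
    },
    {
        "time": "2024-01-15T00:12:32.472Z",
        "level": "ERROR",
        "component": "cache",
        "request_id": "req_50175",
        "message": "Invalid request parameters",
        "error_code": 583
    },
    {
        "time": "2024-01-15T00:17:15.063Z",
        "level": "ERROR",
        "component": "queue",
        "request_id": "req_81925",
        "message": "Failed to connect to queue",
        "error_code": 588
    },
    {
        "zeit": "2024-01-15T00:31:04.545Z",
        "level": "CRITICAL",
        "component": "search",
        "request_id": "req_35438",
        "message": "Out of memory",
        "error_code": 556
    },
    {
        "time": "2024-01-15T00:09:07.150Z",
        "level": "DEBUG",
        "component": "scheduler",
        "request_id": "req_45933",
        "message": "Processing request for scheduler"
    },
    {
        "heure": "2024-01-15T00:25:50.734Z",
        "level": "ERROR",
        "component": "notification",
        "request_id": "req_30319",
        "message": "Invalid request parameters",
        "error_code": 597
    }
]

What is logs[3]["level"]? "CRITICAL"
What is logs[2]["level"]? "ERROR"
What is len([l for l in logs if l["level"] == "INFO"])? 1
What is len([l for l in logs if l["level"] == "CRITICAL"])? 1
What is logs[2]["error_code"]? 588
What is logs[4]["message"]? "Processing request for scheduler"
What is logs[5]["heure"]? "2024-01-15T00:25:50.734Z"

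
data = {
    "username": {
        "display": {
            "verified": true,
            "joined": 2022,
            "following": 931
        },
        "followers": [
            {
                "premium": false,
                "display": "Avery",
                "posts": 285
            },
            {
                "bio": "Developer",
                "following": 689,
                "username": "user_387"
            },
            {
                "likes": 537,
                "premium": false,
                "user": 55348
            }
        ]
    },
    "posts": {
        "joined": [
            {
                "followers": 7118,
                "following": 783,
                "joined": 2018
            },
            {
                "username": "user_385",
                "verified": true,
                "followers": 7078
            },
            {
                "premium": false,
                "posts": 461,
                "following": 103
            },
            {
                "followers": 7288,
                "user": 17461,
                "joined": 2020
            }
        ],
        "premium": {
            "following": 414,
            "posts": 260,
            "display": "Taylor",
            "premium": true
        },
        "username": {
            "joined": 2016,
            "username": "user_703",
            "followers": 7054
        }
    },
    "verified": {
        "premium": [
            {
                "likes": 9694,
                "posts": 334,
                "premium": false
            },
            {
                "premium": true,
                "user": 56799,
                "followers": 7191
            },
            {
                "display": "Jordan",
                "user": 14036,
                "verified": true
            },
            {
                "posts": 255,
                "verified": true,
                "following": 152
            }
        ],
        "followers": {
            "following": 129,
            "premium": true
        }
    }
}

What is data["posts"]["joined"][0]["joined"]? 2018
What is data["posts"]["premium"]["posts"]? 260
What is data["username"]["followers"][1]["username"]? "user_387"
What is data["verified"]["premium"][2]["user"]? 14036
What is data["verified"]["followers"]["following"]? 129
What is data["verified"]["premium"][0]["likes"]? 9694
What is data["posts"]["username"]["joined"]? 2016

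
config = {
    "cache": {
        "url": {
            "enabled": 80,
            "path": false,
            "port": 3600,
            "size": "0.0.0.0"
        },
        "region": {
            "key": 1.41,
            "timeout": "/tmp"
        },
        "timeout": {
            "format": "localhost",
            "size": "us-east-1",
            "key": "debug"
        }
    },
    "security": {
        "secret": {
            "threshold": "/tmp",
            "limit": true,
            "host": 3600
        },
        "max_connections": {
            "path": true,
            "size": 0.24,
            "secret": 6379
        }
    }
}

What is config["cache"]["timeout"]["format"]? "localhost"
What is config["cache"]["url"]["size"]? "0.0.0.0"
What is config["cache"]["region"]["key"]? 1.41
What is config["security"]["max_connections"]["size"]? 0.24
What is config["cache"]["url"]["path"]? False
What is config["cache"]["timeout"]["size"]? "us-east-1"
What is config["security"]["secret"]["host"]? 3600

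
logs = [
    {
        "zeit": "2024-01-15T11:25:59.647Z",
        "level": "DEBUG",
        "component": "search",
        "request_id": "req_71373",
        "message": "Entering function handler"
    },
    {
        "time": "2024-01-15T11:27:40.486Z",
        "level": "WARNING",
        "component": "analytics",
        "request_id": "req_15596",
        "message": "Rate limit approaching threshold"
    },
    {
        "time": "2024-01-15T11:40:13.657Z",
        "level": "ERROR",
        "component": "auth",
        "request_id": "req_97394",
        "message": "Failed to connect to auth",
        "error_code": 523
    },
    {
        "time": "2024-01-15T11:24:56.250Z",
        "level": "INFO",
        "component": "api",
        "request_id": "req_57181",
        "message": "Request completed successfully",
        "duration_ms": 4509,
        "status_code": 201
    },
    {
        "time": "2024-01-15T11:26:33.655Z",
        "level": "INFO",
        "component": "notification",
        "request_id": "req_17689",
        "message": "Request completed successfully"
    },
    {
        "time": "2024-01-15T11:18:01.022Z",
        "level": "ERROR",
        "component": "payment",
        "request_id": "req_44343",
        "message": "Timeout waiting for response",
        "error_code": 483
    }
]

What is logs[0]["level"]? "DEBUG"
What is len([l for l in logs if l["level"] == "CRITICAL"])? 0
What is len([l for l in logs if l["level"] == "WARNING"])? 1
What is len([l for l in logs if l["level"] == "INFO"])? 2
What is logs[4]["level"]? "INFO"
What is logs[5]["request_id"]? "req_44343"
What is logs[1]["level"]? "WARNING"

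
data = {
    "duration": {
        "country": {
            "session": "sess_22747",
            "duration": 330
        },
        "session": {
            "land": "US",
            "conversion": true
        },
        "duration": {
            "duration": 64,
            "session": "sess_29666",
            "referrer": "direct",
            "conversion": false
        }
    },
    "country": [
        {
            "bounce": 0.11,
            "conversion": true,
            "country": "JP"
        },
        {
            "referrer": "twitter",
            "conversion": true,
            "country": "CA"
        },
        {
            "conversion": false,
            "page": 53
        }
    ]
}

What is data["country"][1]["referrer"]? "twitter"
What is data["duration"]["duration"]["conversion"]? False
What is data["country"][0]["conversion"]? True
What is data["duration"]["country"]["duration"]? 330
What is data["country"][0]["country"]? "JP"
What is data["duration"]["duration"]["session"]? "sess_29666"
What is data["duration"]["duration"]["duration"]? 64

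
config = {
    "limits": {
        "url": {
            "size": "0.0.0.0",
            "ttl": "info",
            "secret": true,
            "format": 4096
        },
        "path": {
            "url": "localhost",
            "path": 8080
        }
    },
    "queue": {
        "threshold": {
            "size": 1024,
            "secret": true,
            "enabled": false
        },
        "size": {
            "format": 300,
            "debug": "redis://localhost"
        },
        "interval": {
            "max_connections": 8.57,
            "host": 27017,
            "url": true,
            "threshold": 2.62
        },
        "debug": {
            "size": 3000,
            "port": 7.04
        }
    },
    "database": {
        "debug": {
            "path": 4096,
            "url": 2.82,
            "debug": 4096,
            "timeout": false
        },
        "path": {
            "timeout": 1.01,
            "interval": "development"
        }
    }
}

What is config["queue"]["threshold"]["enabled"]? False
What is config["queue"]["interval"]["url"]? True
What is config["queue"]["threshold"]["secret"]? True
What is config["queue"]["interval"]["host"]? 27017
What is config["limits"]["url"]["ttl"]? "info"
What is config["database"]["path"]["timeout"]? 1.01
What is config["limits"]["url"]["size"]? "0.0.0.0"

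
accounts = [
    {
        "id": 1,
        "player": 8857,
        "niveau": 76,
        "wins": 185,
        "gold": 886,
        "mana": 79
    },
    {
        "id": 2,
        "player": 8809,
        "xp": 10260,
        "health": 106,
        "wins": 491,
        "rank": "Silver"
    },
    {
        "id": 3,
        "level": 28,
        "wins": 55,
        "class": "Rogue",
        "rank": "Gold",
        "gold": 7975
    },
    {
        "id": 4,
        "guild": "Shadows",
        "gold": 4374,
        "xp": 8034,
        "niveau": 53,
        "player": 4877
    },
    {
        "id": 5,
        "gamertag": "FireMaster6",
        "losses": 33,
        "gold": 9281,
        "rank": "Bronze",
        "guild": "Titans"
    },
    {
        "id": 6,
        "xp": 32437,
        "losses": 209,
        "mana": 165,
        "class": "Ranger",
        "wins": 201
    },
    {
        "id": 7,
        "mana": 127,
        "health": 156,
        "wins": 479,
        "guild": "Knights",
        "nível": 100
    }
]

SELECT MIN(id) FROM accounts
1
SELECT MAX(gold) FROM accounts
9281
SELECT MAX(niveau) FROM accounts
76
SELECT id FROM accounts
[1, 2, 3, 4, 5, 6, 7]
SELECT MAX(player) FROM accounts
8857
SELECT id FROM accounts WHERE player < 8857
[2, 4]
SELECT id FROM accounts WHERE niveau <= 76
[1, 4]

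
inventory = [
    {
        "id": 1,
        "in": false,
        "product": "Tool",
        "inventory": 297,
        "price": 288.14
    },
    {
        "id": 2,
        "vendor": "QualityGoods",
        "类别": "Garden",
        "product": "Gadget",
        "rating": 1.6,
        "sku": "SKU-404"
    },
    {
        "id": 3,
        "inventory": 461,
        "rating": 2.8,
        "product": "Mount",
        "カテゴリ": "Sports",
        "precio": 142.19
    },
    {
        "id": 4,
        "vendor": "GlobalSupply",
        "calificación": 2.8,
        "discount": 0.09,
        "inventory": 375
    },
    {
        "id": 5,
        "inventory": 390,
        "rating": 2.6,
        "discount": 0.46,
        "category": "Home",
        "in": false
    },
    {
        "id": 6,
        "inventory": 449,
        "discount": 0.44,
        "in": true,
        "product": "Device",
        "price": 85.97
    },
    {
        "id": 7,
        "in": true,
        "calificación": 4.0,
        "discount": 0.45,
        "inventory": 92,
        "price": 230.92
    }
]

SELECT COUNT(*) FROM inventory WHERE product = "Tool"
1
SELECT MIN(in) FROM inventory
False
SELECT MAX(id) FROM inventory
7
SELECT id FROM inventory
[1, 2, 3, 4, 5, 6, 7]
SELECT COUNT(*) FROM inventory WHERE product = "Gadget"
1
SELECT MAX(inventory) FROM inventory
461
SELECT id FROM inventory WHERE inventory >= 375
[3, 4, 5, 6]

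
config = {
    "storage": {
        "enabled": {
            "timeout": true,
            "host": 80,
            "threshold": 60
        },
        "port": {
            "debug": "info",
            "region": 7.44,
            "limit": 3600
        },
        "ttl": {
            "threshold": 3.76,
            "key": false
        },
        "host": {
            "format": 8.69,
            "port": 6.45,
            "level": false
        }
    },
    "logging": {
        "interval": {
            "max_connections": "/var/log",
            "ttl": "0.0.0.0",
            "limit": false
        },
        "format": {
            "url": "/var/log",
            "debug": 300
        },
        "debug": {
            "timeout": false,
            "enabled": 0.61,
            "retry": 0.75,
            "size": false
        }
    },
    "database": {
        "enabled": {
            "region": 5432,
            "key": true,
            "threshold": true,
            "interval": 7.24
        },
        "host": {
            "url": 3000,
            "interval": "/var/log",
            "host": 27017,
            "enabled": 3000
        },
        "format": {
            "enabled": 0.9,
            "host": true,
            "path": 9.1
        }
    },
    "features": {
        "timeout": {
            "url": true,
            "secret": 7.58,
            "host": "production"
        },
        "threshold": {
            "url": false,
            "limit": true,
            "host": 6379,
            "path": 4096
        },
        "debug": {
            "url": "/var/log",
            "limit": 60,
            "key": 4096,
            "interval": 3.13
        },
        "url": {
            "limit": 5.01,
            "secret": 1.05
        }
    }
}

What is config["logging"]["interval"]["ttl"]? "0.0.0.0"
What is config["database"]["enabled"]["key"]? True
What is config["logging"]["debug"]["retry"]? 0.75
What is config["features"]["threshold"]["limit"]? True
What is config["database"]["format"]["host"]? True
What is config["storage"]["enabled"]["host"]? 80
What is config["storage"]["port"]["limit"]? 3600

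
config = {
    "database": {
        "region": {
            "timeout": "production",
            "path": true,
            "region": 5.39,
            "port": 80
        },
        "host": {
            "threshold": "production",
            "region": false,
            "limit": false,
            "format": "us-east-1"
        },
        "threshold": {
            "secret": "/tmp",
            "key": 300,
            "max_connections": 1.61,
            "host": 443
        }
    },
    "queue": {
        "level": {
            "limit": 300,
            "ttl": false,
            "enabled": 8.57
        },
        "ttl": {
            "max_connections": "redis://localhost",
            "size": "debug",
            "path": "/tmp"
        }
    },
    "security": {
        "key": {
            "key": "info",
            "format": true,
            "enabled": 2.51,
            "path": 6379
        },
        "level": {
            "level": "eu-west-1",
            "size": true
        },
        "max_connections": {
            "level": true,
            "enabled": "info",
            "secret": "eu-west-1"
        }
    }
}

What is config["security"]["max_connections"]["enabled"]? "info"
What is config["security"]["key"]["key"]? "info"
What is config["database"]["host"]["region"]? False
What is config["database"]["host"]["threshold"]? "production"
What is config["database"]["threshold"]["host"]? 443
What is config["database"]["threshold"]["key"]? 300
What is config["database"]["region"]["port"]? 80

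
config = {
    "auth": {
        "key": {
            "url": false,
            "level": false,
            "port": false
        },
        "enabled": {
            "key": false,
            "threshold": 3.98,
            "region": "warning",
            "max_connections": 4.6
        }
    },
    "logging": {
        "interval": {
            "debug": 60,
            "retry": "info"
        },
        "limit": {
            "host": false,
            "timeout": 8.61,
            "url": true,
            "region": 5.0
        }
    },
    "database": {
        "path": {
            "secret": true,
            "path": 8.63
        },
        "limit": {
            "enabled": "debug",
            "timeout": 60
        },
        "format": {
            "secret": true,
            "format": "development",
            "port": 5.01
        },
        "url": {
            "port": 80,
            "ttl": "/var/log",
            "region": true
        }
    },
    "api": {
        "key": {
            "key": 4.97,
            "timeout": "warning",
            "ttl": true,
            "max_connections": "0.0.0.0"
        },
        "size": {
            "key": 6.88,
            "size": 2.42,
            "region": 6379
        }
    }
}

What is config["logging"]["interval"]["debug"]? 60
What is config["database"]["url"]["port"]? 80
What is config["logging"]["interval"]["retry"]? "info"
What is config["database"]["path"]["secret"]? True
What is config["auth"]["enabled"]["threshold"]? 3.98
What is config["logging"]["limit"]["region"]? 5.0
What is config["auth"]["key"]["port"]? False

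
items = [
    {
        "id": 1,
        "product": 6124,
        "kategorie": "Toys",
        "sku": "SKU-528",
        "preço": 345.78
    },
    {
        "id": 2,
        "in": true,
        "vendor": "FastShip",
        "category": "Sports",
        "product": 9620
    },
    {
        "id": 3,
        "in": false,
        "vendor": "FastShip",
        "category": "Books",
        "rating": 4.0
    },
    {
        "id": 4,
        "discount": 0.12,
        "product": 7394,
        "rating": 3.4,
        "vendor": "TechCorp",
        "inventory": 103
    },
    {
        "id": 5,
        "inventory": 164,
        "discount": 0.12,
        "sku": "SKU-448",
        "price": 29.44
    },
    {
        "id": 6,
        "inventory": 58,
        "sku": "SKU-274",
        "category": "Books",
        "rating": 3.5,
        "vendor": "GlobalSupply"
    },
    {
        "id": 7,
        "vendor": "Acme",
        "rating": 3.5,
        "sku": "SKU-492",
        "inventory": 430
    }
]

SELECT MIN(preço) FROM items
345.78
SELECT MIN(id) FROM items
1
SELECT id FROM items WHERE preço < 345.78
[]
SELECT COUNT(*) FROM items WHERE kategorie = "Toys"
1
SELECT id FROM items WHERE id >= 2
[2, 3, 4, 5, 6, 7]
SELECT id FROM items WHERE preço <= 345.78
[1]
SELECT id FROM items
[1, 2, 3, 4, 5, 6, 7]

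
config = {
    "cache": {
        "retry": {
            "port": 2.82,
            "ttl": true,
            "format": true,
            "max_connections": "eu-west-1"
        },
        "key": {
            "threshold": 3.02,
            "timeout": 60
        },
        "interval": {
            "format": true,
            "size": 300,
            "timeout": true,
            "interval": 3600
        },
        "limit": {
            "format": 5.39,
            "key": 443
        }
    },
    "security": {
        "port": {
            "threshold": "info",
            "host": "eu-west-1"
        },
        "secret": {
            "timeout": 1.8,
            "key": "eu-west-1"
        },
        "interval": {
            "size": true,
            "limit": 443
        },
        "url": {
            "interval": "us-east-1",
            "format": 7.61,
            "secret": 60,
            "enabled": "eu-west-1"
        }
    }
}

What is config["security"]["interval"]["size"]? True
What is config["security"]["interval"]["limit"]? 443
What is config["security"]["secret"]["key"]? "eu-west-1"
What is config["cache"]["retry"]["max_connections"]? "eu-west-1"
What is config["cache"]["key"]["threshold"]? 3.02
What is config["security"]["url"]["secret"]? 60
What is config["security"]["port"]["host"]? "eu-west-1"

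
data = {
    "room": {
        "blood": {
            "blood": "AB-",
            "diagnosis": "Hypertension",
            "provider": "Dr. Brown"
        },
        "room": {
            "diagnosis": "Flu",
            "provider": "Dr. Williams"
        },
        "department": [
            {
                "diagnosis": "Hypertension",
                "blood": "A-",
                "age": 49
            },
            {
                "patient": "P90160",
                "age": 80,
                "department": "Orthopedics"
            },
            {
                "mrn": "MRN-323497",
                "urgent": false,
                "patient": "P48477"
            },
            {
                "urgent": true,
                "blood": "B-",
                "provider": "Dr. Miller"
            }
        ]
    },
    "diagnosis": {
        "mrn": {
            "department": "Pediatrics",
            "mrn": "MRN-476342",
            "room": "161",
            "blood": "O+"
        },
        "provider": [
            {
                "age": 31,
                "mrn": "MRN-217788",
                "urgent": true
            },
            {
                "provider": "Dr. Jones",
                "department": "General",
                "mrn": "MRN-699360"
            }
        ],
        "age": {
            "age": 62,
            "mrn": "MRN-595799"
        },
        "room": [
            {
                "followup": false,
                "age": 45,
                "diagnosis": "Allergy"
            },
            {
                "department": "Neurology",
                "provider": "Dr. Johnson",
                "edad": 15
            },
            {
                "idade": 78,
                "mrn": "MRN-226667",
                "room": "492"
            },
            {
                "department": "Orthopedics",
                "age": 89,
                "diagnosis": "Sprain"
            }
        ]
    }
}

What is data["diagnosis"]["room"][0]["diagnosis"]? "Allergy"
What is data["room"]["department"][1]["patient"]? "P90160"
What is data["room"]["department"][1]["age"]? 80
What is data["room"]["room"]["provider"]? "Dr. Williams"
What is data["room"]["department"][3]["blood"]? "B-"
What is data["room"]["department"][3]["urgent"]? True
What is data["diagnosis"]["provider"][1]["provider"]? "Dr. Jones"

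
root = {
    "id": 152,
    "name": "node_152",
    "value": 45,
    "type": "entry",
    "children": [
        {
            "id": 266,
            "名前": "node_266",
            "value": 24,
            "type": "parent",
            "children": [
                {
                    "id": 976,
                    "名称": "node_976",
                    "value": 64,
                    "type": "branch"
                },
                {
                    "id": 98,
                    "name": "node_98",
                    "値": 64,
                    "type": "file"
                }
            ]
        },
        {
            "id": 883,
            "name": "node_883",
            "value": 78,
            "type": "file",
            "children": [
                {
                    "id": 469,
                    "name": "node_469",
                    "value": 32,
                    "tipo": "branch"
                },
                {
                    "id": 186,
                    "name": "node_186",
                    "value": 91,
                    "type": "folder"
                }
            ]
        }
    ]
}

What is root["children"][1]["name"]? "node_883"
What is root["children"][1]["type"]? "file"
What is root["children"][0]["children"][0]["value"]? 64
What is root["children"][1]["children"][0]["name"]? "node_469"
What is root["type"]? "entry"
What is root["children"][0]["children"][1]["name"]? "node_98"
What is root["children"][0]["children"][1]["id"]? 98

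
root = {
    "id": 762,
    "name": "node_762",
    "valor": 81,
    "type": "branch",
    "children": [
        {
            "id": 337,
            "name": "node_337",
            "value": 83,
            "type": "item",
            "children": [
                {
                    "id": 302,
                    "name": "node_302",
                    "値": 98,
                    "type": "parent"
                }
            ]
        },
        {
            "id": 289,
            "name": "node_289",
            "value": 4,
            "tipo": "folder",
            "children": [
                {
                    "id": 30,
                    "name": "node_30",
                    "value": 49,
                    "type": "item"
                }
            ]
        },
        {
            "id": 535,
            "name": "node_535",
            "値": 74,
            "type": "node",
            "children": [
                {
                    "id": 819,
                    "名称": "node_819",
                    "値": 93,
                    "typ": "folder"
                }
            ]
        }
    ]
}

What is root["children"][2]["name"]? "node_535"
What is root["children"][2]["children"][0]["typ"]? "folder"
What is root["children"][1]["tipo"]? "folder"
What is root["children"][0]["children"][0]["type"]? "parent"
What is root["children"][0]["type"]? "item"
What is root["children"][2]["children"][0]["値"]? 93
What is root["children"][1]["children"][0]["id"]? 30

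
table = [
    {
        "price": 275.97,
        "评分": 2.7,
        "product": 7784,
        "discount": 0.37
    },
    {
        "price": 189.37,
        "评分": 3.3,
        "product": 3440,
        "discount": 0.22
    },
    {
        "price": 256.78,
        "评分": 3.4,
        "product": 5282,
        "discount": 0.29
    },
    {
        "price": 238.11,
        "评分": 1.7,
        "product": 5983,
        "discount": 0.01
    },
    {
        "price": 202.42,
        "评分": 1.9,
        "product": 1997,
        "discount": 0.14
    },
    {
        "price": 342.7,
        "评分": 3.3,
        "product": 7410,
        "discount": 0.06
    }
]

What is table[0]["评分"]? 2.7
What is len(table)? 6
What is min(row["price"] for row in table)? 189.37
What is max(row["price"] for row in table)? 342.7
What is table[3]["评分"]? 1.7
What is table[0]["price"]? 275.97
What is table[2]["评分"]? 3.4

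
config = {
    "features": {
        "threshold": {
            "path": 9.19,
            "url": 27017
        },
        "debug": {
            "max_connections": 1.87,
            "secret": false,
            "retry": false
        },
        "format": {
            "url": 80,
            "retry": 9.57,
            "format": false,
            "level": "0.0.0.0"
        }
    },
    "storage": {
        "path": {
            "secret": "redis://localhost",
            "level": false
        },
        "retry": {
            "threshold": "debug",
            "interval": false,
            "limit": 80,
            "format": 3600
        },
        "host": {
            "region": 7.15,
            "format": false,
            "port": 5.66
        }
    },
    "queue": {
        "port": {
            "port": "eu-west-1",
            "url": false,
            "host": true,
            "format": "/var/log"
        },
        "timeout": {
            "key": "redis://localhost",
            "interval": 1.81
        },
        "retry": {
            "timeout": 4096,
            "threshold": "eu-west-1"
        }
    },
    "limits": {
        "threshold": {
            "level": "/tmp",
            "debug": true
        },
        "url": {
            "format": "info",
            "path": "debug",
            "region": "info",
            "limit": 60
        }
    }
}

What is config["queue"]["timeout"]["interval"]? 1.81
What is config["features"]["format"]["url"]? 80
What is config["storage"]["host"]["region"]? 7.15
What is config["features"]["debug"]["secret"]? False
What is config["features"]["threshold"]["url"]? 27017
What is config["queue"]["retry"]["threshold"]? "eu-west-1"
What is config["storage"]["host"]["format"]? False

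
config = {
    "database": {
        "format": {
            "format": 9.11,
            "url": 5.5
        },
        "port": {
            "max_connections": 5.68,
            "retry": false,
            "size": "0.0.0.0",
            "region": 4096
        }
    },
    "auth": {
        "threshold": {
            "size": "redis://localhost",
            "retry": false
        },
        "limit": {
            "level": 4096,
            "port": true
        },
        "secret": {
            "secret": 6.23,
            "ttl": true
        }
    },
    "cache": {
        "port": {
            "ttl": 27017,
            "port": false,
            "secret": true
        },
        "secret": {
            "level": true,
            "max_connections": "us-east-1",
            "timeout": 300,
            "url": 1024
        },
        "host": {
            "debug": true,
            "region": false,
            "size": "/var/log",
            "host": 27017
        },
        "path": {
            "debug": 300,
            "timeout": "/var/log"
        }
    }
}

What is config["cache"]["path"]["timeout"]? "/var/log"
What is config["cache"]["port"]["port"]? False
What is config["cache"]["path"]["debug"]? 300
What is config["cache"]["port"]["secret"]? True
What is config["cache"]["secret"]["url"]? 1024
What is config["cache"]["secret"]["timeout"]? 300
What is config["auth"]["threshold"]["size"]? "redis://localhost"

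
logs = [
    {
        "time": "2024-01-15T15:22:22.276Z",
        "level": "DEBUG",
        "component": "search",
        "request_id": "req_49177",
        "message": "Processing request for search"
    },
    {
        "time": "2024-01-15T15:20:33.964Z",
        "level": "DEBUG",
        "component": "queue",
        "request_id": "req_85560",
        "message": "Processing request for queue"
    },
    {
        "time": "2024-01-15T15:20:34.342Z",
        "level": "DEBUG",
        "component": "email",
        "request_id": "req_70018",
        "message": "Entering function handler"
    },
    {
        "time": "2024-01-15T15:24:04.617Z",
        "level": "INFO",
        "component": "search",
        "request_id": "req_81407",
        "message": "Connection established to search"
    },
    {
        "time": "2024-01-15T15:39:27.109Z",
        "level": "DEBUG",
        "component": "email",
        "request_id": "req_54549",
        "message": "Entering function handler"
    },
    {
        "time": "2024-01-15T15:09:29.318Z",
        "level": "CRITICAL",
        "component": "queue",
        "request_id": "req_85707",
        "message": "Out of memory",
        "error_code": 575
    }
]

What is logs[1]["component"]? "queue"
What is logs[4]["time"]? "2024-01-15T15:39:27.109Z"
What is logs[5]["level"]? "CRITICAL"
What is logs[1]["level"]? "DEBUG"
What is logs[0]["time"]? "2024-01-15T15:22:22.276Z"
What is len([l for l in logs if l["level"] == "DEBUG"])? 4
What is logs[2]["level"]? "DEBUG"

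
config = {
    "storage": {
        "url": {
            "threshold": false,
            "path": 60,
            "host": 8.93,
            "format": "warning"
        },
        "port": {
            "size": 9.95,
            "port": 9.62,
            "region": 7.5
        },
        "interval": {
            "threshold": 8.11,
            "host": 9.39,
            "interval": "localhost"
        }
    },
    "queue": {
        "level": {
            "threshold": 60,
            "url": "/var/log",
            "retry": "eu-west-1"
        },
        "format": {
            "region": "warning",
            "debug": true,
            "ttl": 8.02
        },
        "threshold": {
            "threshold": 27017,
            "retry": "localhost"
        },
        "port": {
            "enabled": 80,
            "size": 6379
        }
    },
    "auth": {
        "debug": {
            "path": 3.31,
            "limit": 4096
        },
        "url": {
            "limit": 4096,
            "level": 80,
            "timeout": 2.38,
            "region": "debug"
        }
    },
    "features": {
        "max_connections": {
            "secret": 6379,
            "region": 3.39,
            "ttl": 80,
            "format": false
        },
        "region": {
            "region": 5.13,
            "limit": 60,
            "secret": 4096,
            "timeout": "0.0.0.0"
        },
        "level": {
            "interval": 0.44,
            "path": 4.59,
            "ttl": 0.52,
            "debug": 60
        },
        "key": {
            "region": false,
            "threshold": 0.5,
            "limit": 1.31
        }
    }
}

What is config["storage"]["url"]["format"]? "warning"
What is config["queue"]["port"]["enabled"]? 80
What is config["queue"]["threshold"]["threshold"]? 27017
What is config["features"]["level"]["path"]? 4.59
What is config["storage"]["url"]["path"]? 60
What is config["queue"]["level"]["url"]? "/var/log"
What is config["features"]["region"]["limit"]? 60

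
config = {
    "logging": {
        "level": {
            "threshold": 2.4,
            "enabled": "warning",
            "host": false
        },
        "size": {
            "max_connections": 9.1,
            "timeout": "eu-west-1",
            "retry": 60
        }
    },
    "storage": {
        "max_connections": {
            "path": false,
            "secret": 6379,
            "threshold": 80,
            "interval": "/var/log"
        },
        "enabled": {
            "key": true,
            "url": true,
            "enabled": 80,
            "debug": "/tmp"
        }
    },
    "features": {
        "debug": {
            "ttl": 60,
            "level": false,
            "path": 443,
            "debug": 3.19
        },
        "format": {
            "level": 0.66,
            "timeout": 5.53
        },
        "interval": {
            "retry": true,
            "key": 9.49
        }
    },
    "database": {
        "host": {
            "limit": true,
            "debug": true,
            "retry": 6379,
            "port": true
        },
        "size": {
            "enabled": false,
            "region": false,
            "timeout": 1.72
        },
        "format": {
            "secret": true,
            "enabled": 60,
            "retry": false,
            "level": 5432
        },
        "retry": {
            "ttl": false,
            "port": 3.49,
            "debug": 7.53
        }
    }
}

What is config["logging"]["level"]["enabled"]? "warning"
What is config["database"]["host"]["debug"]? True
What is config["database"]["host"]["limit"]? True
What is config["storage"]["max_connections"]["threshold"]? 80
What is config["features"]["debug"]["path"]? 443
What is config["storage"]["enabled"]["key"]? True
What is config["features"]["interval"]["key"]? 9.49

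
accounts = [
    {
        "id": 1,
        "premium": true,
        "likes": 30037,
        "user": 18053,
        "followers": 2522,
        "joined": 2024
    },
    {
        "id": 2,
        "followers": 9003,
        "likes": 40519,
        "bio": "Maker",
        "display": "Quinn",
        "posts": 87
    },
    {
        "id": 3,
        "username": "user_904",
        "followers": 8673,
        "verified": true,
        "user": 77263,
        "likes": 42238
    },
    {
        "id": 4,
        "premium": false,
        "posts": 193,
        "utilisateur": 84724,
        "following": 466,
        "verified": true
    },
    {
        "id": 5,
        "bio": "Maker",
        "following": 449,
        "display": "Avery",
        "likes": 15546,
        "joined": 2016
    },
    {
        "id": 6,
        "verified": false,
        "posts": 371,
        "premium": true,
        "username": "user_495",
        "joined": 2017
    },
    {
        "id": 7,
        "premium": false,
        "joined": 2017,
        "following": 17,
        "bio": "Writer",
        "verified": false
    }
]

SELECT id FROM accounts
[1, 2, 3, 4, 5, 6, 7]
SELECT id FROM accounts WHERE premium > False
[1, 6]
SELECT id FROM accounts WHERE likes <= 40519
[1, 2, 5]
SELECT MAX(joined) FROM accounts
2024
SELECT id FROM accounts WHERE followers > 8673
[2]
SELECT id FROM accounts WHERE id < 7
[1, 2, 3, 4, 5, 6]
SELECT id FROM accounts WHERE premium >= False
[1, 4, 6, 7]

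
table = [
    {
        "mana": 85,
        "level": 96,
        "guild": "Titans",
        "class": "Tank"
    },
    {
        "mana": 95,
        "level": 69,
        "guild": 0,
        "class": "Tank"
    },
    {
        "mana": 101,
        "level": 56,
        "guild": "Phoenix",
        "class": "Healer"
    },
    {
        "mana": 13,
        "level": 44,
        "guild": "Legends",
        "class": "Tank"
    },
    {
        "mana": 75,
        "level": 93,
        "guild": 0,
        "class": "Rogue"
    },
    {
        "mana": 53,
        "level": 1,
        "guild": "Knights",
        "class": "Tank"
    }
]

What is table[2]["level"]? 56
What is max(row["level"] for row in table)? 96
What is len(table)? 6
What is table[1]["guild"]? 0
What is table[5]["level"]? 1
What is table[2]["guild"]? "Phoenix"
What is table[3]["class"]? "Tank"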